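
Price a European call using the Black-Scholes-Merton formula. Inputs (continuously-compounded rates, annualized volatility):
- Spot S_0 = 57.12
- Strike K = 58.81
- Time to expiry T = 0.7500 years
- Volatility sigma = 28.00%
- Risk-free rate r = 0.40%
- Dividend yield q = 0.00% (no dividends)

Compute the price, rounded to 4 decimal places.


d1 = (ln(S/K) + (r - q + 0.5*sigma^2) * T) / (sigma * sqrt(T)) = 0.01337147
d2 = d1 - sigma * sqrt(T) = -0.22911564
exp(-rT) = 0.99700450; exp(-qT) = 1.00000000
C = S_0 * exp(-qT) * N(d1) - K * exp(-rT) * N(d2)
N(d1) = 0.50533429; N(d2) = 0.40938952
C = 57.1200 * 1.00000000 * 0.50533429 - 58.8100 * 0.99700450 * 0.40938952 = 4.8606

Answer: Price = 4.8606


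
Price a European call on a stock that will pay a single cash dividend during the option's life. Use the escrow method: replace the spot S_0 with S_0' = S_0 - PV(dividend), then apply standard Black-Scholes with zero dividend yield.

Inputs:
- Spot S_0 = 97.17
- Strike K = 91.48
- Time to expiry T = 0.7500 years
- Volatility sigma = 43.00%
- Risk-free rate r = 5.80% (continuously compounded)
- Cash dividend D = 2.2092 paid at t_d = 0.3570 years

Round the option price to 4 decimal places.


PV(D) = D * exp(-r * t_d) = 2.2092 * 0.97950690 = 2.16392664
S_0' = S_0 - PV(D) = 97.1700 - 2.16392664 = 95.00607336
d1 = (ln(S_0'/K) + (r + sigma^2/2)*T) / (sigma*sqrt(T)) = 0.40456934
d2 = d1 - sigma*sqrt(T) = 0.03217842
exp(-rT) = 0.95743255
N(d1) = 0.65710295; N(d2) = 0.51283512
C = S_0' * N(d1) - K * exp(-rT) * N(d2) = 95.00607336 * 0.65710295 - 91.4800 * 0.95743255 * 0.51283512 = 17.5116

Answer: Price = 17.5116


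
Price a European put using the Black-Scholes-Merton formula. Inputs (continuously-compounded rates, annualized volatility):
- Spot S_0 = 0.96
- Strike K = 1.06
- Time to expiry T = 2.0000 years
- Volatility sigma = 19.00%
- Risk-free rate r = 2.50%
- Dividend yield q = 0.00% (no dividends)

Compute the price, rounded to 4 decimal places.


Answer: Price = 0.1311

Derivation:
d1 = (ln(S/K) + (r - q + 0.5*sigma^2) * T) / (sigma * sqrt(T)) = -0.04834713
d2 = d1 - sigma * sqrt(T) = -0.31704771
exp(-rT) = 0.95122942; exp(-qT) = 1.00000000
P = K * exp(-rT) * N(-d2) - S_0 * exp(-qT) * N(-d1)
N(-d1) = 0.51928020; N(-d2) = 0.62439630
P = 1.0600 * 0.95122942 * 0.62439630 - 0.9600 * 1.00000000 * 0.51928020 = 0.1311


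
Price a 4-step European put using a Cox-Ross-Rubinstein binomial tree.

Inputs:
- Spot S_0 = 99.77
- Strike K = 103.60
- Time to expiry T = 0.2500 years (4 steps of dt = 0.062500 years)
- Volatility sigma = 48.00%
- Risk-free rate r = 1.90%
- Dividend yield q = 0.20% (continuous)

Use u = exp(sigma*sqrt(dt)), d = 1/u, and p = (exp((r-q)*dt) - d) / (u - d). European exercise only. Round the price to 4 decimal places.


dt = T/N = 0.062500
u = exp(sigma*sqrt(dt)) = 1.127497; d = 1/u = 0.886920
p = (exp((r-q)*dt) - d) / (u - d) = 0.474455
Discount per step: exp(-r*dt) = 0.998813
Stock lattice S(k, i) with i counting down-moves:
  k=0: S(0,0) = 99.7700
  k=1: S(1,0) = 112.4904; S(1,1) = 88.4881
  k=2: S(2,0) = 126.8325; S(2,1) = 99.7700; S(2,2) = 78.4819
  k=3: S(3,0) = 143.0033; S(3,1) = 112.4904; S(3,2) = 88.4881; S(3,3) = 69.6072
  k=4: S(4,0) = 161.2357; S(4,1) = 126.8325; S(4,2) = 99.7700; S(4,3) = 78.4819; S(4,4) = 61.7360
Terminal payoffs V(N, i) = max(K - S_T, 0):
  V(4,0) = 0.000000; V(4,1) = 0.000000; V(4,2) = 3.830000; V(4,3) = 25.118138; V(4,4) = 41.863981
Backward induction: V(k, i) = exp(-r*dt) * [p * V(k+1, i) + (1-p) * V(k+1, i+1)].
  V(3,0) = exp(-r*dt) * [p*0.000000 + (1-p)*0.000000] = 0.000000
  V(3,1) = exp(-r*dt) * [p*0.000000 + (1-p)*3.830000] = 2.010449
  V(3,2) = exp(-r*dt) * [p*3.830000 + (1-p)*25.118138] = 15.000056
  V(3,3) = exp(-r*dt) * [p*25.118138 + (1-p)*41.863981] = 33.878581
  V(2,0) = exp(-r*dt) * [p*0.000000 + (1-p)*2.010449] = 1.055328
  V(2,1) = exp(-r*dt) * [p*2.010449 + (1-p)*15.000056] = 8.826588
  V(2,2) = exp(-r*dt) * [p*15.000056 + (1-p)*33.878581] = 24.891998
  V(1,0) = exp(-r*dt) * [p*1.055328 + (1-p)*8.826588] = 5.133377
  V(1,1) = exp(-r*dt) * [p*8.826588 + (1-p)*24.891998] = 17.249192
  V(0,0) = exp(-r*dt) * [p*5.133377 + (1-p)*17.249192] = 11.487137

Answer: Price = V(0,0) = 11.4871


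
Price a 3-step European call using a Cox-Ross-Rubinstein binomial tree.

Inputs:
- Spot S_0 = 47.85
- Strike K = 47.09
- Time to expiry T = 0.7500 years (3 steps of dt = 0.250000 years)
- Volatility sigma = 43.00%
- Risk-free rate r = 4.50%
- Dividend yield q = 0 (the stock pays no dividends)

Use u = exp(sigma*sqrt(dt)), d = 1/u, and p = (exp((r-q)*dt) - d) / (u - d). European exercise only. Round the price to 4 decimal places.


Answer: Price = V(0,0) = 8.6813

Derivation:
dt = T/N = 0.250000
u = exp(sigma*sqrt(dt)) = 1.239862; d = 1/u = 0.806541
p = (exp((r-q)*dt) - d) / (u - d) = 0.472565
Discount per step: exp(-r*dt) = 0.988813
Stock lattice S(k, i) with i counting down-moves:
  k=0: S(0,0) = 47.8500
  k=1: S(1,0) = 59.3274; S(1,1) = 38.5930
  k=2: S(2,0) = 73.5578; S(2,1) = 47.8500; S(2,2) = 31.1269
  k=3: S(3,0) = 91.2015; S(3,1) = 59.3274; S(3,2) = 38.5930; S(3,3) = 25.1051
Terminal payoffs V(N, i) = max(S_T - K, 0):
  V(3,0) = 44.111479; V(3,1) = 12.237392; V(3,2) = 0.000000; V(3,3) = 0.000000
Backward induction: V(k, i) = exp(-r*dt) * [p * V(k+1, i) + (1-p) * V(k+1, i+1)].
  V(2,0) = exp(-r*dt) * [p*44.111479 + (1-p)*12.237392] = 26.994566
  V(2,1) = exp(-r*dt) * [p*12.237392 + (1-p)*0.000000] = 5.718269
  V(2,2) = exp(-r*dt) * [p*0.000000 + (1-p)*0.000000] = 0.000000
  V(1,0) = exp(-r*dt) * [p*26.994566 + (1-p)*5.718269] = 15.596254
  V(1,1) = exp(-r*dt) * [p*5.718269 + (1-p)*0.000000] = 2.672024
  V(0,0) = exp(-r*dt) * [p*15.596254 + (1-p)*2.672024] = 8.681346


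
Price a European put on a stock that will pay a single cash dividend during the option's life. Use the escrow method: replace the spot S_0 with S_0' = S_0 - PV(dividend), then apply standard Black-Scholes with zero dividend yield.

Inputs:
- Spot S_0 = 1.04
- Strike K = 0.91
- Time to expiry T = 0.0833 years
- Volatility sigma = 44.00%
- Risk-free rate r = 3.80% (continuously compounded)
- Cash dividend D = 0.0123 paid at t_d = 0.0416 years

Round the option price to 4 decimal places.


Answer: Price = 0.0105

Derivation:
PV(D) = D * exp(-r * t_d) = 0.0123 * 0.99842045 = 0.01228057
S_0' = S_0 - PV(D) = 1.0400 - 0.01228057 = 1.02771943
d1 = (ln(S_0'/K) + (r + sigma^2/2)*T) / (sigma*sqrt(T)) = 1.04638152
d2 = d1 - sigma*sqrt(T) = 0.91938987
exp(-rT) = 0.99683960
N(-d1) = 0.14769246; N(-d2) = 0.17894584
P = K * exp(-rT) * N(-d2) - S_0' * N(-d1) = 0.9100 * 0.99683960 * 0.17894584 - 1.02771943 * 0.14769246 = 0.0105


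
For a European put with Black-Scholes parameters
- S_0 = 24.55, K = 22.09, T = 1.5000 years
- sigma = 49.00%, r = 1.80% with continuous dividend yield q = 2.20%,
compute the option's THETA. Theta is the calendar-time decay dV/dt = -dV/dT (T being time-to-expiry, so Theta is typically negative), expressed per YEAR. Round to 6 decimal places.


d1 = 0.4660059869; d2 = -0.1341190001
phi(d1) = 0.3578936789; exp(-qT) = 0.9675385596; exp(-rT) = 0.9733612415
Theta = -S*exp(-qT)*phi(d1)*sigma/(2*sqrt(T)) + r*K*exp(-rT)*N(-d2) - q*S*exp(-qT)*N(-d1)
N(-d1) = 0.3206056076; N(-d2) = 0.5533457623; sqrt(T) = 1.2247448714
Term 1 = -24.5500 * 0.9675385596 * 0.3578936789 * 0.4900 / (2 * 1.2247448714) = -1.7005690133
Term 2 = 0.0180 * 22.0900 * 0.9733612415 * 0.5533457623 = 0.2141602466
Term 3 = -0.0220 * 24.5500 * 0.9675385596 * 0.3206056076 = -0.1675380952
Theta = -1.7005690133 + (0.2141602466) + (-0.1675380952) = -1.653947

Answer: Theta = -1.653947


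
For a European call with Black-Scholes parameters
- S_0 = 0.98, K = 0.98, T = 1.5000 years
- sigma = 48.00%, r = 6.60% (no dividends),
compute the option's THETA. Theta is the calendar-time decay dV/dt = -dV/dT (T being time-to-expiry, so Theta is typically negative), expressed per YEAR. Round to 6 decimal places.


d1 = 0.4623411890; d2 = -0.1255363493
phi(d1) = 0.3585030108; exp(-qT) = 1.0000000000; exp(-rT) = 0.9057427080
Theta = -S*exp(-qT)*phi(d1)*sigma/(2*sqrt(T)) - r*K*exp(-rT)*N(d2) + q*S*exp(-qT)*N(d1)
N(d1) = 0.6780816667; N(d2) = 0.4500494750; sqrt(T) = 1.2247448714
Term 1 = -0.9800 * 1.0000000000 * 0.3585030108 * 0.4800 / (2 * 1.2247448714) = -0.0688469167
Term 2 = -0.0660 * 0.9800 * 0.9057427080 * 0.4500494750 = -0.0263654457
Term 3 = 0 (no dividend yield, q = 0)
Theta = -0.0688469167 + (-0.0263654457) + (0.0000000000) = -0.095212

Answer: Theta = -0.095212


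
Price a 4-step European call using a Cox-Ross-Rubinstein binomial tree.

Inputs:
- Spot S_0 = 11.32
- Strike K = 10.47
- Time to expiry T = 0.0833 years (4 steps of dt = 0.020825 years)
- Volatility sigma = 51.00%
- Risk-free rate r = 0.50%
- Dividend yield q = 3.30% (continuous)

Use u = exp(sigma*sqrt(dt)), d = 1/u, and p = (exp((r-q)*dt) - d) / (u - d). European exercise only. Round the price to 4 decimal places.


dt = T/N = 0.020825
u = exp(sigma*sqrt(dt)) = 1.076373; d = 1/u = 0.929046
p = (exp((r-q)*dt) - d) / (u - d) = 0.477652
Discount per step: exp(-r*dt) = 0.999896
Stock lattice S(k, i) with i counting down-moves:
  k=0: S(0,0) = 11.3200
  k=1: S(1,0) = 12.1845; S(1,1) = 10.5168
  k=2: S(2,0) = 13.1151; S(2,1) = 11.3200; S(2,2) = 9.7706
  k=3: S(3,0) = 14.1168; S(3,1) = 12.1845; S(3,2) = 10.5168; S(3,3) = 9.0773
  k=4: S(4,0) = 15.1949; S(4,1) = 13.1151; S(4,2) = 11.3200; S(4,3) = 9.7706; S(4,4) = 8.4332
Terminal payoffs V(N, i) = max(S_T - K, 0):
  V(4,0) = 4.724915; V(4,1) = 2.645122; V(4,2) = 0.850000; V(4,3) = 0.000000; V(4,4) = 0.000000
Backward induction: V(k, i) = exp(-r*dt) * [p * V(k+1, i) + (1-p) * V(k+1, i+1)].
  V(3,0) = exp(-r*dt) * [p*4.724915 + (1-p)*2.645122] = 3.638161
  V(3,1) = exp(-r*dt) * [p*2.645122 + (1-p)*0.850000] = 1.707266
  V(3,2) = exp(-r*dt) * [p*0.850000 + (1-p)*0.000000] = 0.405962
  V(3,3) = exp(-r*dt) * [p*0.000000 + (1-p)*0.000000] = 0.000000
  V(2,0) = exp(-r*dt) * [p*3.638161 + (1-p)*1.707266] = 2.629289
  V(2,1) = exp(-r*dt) * [p*1.707266 + (1-p)*0.405962] = 1.027426
  V(2,2) = exp(-r*dt) * [p*0.405962 + (1-p)*0.000000] = 0.193889
  V(1,0) = exp(-r*dt) * [p*2.629289 + (1-p)*1.027426] = 1.792373
  V(1,1) = exp(-r*dt) * [p*1.027426 + (1-p)*0.193889] = 0.591968
  V(0,0) = exp(-r*dt) * [p*1.792373 + (1-p)*0.591968] = 1.165223

Answer: Price = V(0,0) = 1.1652


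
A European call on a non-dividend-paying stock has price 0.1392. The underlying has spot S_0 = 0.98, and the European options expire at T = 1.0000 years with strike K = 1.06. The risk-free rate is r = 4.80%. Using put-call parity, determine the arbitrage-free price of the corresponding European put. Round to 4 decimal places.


Put-call parity: C - P = S_0 * exp(-qT) - K * exp(-rT).
S_0 * exp(-qT) = 0.9800 * 1.00000000 = 0.98000000
K * exp(-rT) = 1.0600 * 0.95313379 = 1.01032181
P = C - S*exp(-qT) + K*exp(-rT)
P = 0.1392 - 0.98000000 + 1.01032181 = 0.1695

Answer: Put price = 0.1695


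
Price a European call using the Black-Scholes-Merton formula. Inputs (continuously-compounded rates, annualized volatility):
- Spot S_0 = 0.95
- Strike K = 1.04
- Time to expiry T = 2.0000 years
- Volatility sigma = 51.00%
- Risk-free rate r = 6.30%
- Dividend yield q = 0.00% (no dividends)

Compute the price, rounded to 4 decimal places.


Answer: Price = 0.2797

Derivation:
d1 = (ln(S/K) + (r - q + 0.5*sigma^2) * T) / (sigma * sqrt(T)) = 0.40982522
d2 = d1 - sigma * sqrt(T) = -0.31142370
exp(-rT) = 0.88161485; exp(-qT) = 1.00000000
C = S_0 * exp(-qT) * N(d1) - K * exp(-rT) * N(d2)
N(d1) = 0.65903292; N(d2) = 0.37773927
C = 0.9500 * 1.00000000 * 0.65903292 - 1.0400 * 0.88161485 * 0.37773927 = 0.2797


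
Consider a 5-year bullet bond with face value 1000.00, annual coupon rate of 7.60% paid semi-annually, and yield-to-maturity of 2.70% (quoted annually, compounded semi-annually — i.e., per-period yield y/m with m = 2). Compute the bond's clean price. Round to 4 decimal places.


Coupon per period c = face * coupon_rate / m = 38.000000
Periods per year m = 2; per-period yield y/m = 0.013500
Number of cashflows N = 10
Cashflows (t years, CF_t, discount factor 1/(1+y/m)^(m*t), PV):
  t = 0.5000: CF_t = 38.000000, DF = 0.986680, PV = 37.493833
  t = 1.0000: CF_t = 38.000000, DF = 0.973537, PV = 36.994409
  t = 1.5000: CF_t = 38.000000, DF = 0.960569, PV = 36.501637
  t = 2.0000: CF_t = 38.000000, DF = 0.947774, PV = 36.015428
  t = 2.5000: CF_t = 38.000000, DF = 0.935150, PV = 35.535696
  t = 3.0000: CF_t = 38.000000, DF = 0.922694, PV = 35.062355
  t = 3.5000: CF_t = 38.000000, DF = 0.910403, PV = 34.595318
  t = 4.0000: CF_t = 38.000000, DF = 0.898276, PV = 34.134502
  t = 4.5000: CF_t = 38.000000, DF = 0.886311, PV = 33.679824
  t = 5.0000: CF_t = 1038.000000, DF = 0.874505, PV = 907.736551
Price P = sum_t PV_t = 1227.749554

Answer: Price = 1227.7496


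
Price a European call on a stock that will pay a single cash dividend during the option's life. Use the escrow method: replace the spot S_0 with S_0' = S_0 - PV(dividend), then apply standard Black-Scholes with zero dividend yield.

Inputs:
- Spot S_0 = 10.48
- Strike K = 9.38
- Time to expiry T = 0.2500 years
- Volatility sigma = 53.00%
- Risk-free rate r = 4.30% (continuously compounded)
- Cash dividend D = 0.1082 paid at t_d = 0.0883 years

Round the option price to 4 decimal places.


Answer: Price = 1.6714

Derivation:
PV(D) = D * exp(-r * t_d) = 0.1082 * 0.99621030 = 0.10778995
S_0' = S_0 - PV(D) = 10.4800 - 0.10778995 = 10.37221005
d1 = (ln(S_0'/K) + (r + sigma^2/2)*T) / (sigma*sqrt(T)) = 0.55250134
d2 = d1 - sigma*sqrt(T) = 0.28750134
exp(-rT) = 0.98930757
N(d1) = 0.70969754; N(d2) = 0.61313576
C = S_0' * N(d1) - K * exp(-rT) * N(d2) = 10.37221005 * 0.70969754 - 9.3800 * 0.98930757 * 0.61313576 = 1.6714


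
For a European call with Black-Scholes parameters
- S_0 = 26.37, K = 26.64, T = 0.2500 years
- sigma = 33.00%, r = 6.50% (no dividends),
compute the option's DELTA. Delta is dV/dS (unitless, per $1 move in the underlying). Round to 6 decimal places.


d1 = 0.1192463921; d2 = -0.0457536079
phi(d1) = 0.3961159196; exp(-qT) = 1.0000000000; exp(-rT) = 0.9838813190
N(d1) = 0.5474599234
Delta = exp(-qT) * N(d1) = 1.0000000000 * 0.5474599234 = 0.547460

Answer: Delta = 0.547460


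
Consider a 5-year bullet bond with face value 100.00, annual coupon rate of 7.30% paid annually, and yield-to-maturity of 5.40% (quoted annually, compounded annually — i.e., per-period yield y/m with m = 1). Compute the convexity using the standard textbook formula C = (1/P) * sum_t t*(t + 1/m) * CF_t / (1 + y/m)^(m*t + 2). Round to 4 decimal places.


Coupon per period c = face * coupon_rate / m = 7.300000
Periods per year m = 1; per-period yield y/m = 0.054000
Number of cashflows N = 5
Cashflows (t years, CF_t, discount factor 1/(1+y/m)^(m*t), PV):
  t = 1.0000: CF_t = 7.300000, DF = 0.948767, PV = 6.925996
  t = 2.0000: CF_t = 7.300000, DF = 0.900158, PV = 6.571154
  t = 3.0000: CF_t = 7.300000, DF = 0.854040, PV = 6.234491
  t = 4.0000: CF_t = 7.300000, DF = 0.810285, PV = 5.915077
  t = 5.0000: CF_t = 107.300000, DF = 0.768771, PV = 82.489119
Price P = sum_t PV_t = 108.135838
Convexity numerator sum_t t*(t + 1/m) * CF_t / (1+y/m)^(m*t + 2):
  t = 1.0000: term = 12.468983
  t = 2.0000: term = 35.490463
  t = 3.0000: term = 67.344332
  t = 4.0000: term = 106.490089
  t = 5.0000: term = 2227.597391
Convexity = (1/P) * sum = 2449.391258 / 108.135838 = 22.651059

Answer: Convexity = 22.6511


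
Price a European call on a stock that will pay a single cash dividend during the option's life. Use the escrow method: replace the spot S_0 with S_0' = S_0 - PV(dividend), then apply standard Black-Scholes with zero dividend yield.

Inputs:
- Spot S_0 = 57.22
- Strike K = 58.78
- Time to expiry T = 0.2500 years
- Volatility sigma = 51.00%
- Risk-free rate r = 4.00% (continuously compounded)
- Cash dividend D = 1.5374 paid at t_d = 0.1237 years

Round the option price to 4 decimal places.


PV(D) = D * exp(-r * t_d) = 1.5374 * 0.99506422 = 1.52981173
S_0' = S_0 - PV(D) = 57.2200 - 1.52981173 = 55.69018827
d1 = (ln(S_0'/K) + (r + sigma^2/2)*T) / (sigma*sqrt(T)) = -0.04503993
d2 = d1 - sigma*sqrt(T) = -0.30003993
exp(-rT) = 0.99004983
N(d1) = 0.48203774; N(d2) = 0.38207335
C = S_0' * N(d1) - K * exp(-rT) * N(d2) = 55.69018827 * 0.48203774 - 58.7800 * 0.99004983 * 0.38207335 = 4.6100

Answer: Price = 4.6100


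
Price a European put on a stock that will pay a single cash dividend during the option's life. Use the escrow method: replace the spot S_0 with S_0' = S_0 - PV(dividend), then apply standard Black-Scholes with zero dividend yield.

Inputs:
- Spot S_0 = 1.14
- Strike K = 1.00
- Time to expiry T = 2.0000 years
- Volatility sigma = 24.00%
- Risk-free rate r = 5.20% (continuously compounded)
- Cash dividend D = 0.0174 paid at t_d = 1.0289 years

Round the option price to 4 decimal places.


Answer: Price = 0.0527

Derivation:
PV(D) = D * exp(-r * t_d) = 0.0174 * 0.94790329 = 0.01649352
S_0' = S_0 - PV(D) = 1.1400 - 0.01649352 = 1.12350648
d1 = (ln(S_0'/K) + (r + sigma^2/2)*T) / (sigma*sqrt(T)) = 0.81922617
d2 = d1 - sigma*sqrt(T) = 0.47981492
exp(-rT) = 0.90122530
N(-d1) = 0.20632869; N(-d2) = 0.31567950
P = K * exp(-rT) * N(-d2) - S_0' * N(-d1) = 1.0000 * 0.90122530 * 0.31567950 - 1.12350648 * 0.20632869 = 0.0527


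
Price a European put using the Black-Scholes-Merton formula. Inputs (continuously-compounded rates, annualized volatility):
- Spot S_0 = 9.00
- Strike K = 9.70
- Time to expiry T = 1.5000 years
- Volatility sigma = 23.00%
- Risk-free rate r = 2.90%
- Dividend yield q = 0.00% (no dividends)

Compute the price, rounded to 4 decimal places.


d1 = (ln(S/K) + (r - q + 0.5*sigma^2) * T) / (sigma * sqrt(T)) = 0.02937148
d2 = d1 - sigma * sqrt(T) = -0.25231984
exp(-rT) = 0.95743255; exp(-qT) = 1.00000000
P = K * exp(-rT) * N(-d2) - S_0 * exp(-qT) * N(-d1)
N(-d1) = 0.48828416; N(-d2) = 0.59960307
P = 9.7000 * 0.95743255 * 0.59960307 - 9.0000 * 1.00000000 * 0.48828416 = 1.1740

Answer: Price = 1.1740


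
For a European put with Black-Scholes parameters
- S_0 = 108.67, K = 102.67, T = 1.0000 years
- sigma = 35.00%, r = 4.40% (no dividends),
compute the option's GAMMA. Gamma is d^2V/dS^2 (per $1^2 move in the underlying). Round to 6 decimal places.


Answer: Gamma = 0.009423

Derivation:
d1 = 0.4629880165; d2 = 0.1129880165
phi(d1) = 0.3583957397; exp(-qT) = 1.0000000000; exp(-rT) = 0.9569539575
Gamma = exp(-qT) * phi(d1) / (S * sigma * sqrt(T)) = 1.0000000000 * 0.3583957397 / (108.6700 * 0.3500 * 1.0000000000) = 0.009423


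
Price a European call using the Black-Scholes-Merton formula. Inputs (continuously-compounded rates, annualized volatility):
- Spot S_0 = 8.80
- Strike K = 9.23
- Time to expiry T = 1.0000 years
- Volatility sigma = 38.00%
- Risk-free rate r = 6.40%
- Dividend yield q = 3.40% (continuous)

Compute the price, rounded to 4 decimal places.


Answer: Price = 1.2186

Derivation:
d1 = (ln(S/K) + (r - q + 0.5*sigma^2) * T) / (sigma * sqrt(T)) = 0.14340177
d2 = d1 - sigma * sqrt(T) = -0.23659823
exp(-rT) = 0.93800500; exp(-qT) = 0.96657150
C = S_0 * exp(-qT) * N(d1) - K * exp(-rT) * N(d2)
N(d1) = 0.55701356; N(d2) = 0.40648425
C = 8.8000 * 0.96657150 * 0.55701356 - 9.2300 * 0.93800500 * 0.40648425 = 1.2186


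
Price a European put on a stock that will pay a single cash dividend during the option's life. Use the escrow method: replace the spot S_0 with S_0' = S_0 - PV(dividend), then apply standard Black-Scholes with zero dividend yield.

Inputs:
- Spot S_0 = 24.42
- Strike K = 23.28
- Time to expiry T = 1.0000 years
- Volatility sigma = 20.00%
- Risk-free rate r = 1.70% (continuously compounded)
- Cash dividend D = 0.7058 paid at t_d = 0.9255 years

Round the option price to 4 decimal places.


PV(D) = D * exp(-r * t_d) = 0.7058 * 0.98438962 = 0.69478220
S_0' = S_0 - PV(D) = 24.4200 - 0.69478220 = 23.72521780
d1 = (ln(S_0'/K) + (r + sigma^2/2)*T) / (sigma*sqrt(T)) = 0.27971951
d2 = d1 - sigma*sqrt(T) = 0.07971951
exp(-rT) = 0.98314368
N(-d1) = 0.38984635; N(-d2) = 0.46823017
P = K * exp(-rT) * N(-d2) - S_0' * N(-d1) = 23.2800 * 0.98314368 * 0.46823017 - 23.72521780 * 0.38984635 = 1.4675

Answer: Price = 1.4675


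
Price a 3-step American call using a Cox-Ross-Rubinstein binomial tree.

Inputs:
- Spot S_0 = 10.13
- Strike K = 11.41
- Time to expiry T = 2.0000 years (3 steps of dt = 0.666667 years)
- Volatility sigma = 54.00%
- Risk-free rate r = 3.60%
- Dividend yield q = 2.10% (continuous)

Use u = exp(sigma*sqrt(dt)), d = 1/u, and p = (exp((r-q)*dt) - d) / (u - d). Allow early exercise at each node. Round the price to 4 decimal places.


dt = T/N = 0.666667
u = exp(sigma*sqrt(dt)) = 1.554118; d = 1/u = 0.643452
p = (exp((r-q)*dt) - d) / (u - d) = 0.402561
Discount per step: exp(-r*dt) = 0.976286
Stock lattice S(k, i) with i counting down-moves:
  k=0: S(0,0) = 10.1300
  k=1: S(1,0) = 15.7432; S(1,1) = 6.5182
  k=2: S(2,0) = 24.4668; S(2,1) = 10.1300; S(2,2) = 4.1941
  k=3: S(3,0) = 38.0243; S(3,1) = 15.7432; S(3,2) = 6.5182; S(3,3) = 2.6987
Terminal payoffs V(N, i) = max(S_T - K, 0):
  V(3,0) = 26.614313; V(3,1) = 4.333215; V(3,2) = 0.000000; V(3,3) = 0.000000
Backward induction: V(k, i) = exp(-r*dt) * [p * V(k+1, i) + (1-p) * V(k+1, i+1)]; then take max(V_cont, immediate exercise) for American.
  V(2,0) = exp(-r*dt) * [p*26.614313 + (1-p)*4.333215] = 12.987244; exercise = 13.056813; V(2,0) = max -> 13.056813
  V(2,1) = exp(-r*dt) * [p*4.333215 + (1-p)*0.000000] = 1.703015; exercise = 0.000000; V(2,1) = max -> 1.703015
  V(2,2) = exp(-r*dt) * [p*0.000000 + (1-p)*0.000000] = 0.000000; exercise = 0.000000; V(2,2) = max -> 0.000000
  V(1,0) = exp(-r*dt) * [p*13.056813 + (1-p)*1.703015] = 6.124833; exercise = 4.333215; V(1,0) = max -> 6.124833
  V(1,1) = exp(-r*dt) * [p*1.703015 + (1-p)*0.000000] = 0.669309; exercise = 0.000000; V(1,1) = max -> 0.669309
  V(0,0) = exp(-r*dt) * [p*6.124833 + (1-p)*0.669309] = 2.797535; exercise = 0.000000; V(0,0) = max -> 2.797535

Answer: Price = V(0,0) = 2.7975


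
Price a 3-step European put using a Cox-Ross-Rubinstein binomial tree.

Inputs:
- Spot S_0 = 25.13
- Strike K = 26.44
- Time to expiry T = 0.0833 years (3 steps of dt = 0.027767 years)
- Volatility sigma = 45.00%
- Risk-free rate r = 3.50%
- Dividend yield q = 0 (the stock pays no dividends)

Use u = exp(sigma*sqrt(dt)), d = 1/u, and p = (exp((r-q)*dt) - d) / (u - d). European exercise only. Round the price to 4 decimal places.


Answer: Price = V(0,0) = 2.0507

Derivation:
dt = T/N = 0.027767
u = exp(sigma*sqrt(dt)) = 1.077868; d = 1/u = 0.927757
p = (exp((r-q)*dt) - d) / (u - d) = 0.487740
Discount per step: exp(-r*dt) = 0.999029
Stock lattice S(k, i) with i counting down-moves:
  k=0: S(0,0) = 25.1300
  k=1: S(1,0) = 27.0868; S(1,1) = 23.3145
  k=2: S(2,0) = 29.1960; S(2,1) = 25.1300; S(2,2) = 21.6302
  k=3: S(3,0) = 31.4695; S(3,1) = 27.0868; S(3,2) = 23.3145; S(3,3) = 20.0676
Terminal payoffs V(N, i) = max(K - S_T, 0):
  V(3,0) = 0.000000; V(3,1) = 0.000000; V(3,2) = 3.125456; V(3,3) = 6.372384
Backward induction: V(k, i) = exp(-r*dt) * [p * V(k+1, i) + (1-p) * V(k+1, i+1)].
  V(2,0) = exp(-r*dt) * [p*0.000000 + (1-p)*0.000000] = 0.000000
  V(2,1) = exp(-r*dt) * [p*0.000000 + (1-p)*3.125456] = 1.599492
  V(2,2) = exp(-r*dt) * [p*3.125456 + (1-p)*6.372384] = 4.784077
  V(1,0) = exp(-r*dt) * [p*0.000000 + (1-p)*1.599492] = 0.818560
  V(1,1) = exp(-r*dt) * [p*1.599492 + (1-p)*4.784077] = 3.227690
  V(0,0) = exp(-r*dt) * [p*0.818560 + (1-p)*3.227690] = 2.050667


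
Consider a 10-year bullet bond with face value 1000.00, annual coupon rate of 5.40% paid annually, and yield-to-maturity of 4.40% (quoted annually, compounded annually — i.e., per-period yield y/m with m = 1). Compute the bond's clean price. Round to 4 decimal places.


Coupon per period c = face * coupon_rate / m = 54.000000
Periods per year m = 1; per-period yield y/m = 0.044000
Number of cashflows N = 10
Cashflows (t years, CF_t, discount factor 1/(1+y/m)^(m*t), PV):
  t = 1.0000: CF_t = 54.000000, DF = 0.957854, PV = 51.724138
  t = 2.0000: CF_t = 54.000000, DF = 0.917485, PV = 49.544193
  t = 3.0000: CF_t = 54.000000, DF = 0.878817, PV = 47.456124
  t = 4.0000: CF_t = 54.000000, DF = 0.841779, PV = 45.456057
  t = 5.0000: CF_t = 54.000000, DF = 0.806302, PV = 43.540285
  t = 6.0000: CF_t = 54.000000, DF = 0.772320, PV = 41.705254
  t = 7.0000: CF_t = 54.000000, DF = 0.739770, PV = 39.947561
  t = 8.0000: CF_t = 54.000000, DF = 0.708592, PV = 38.263947
  t = 9.0000: CF_t = 54.000000, DF = 0.678728, PV = 36.651291
  t = 10.0000: CF_t = 1054.000000, DF = 0.650122, PV = 685.228826
Price P = sum_t PV_t = 1079.517676

Answer: Price = 1079.5177


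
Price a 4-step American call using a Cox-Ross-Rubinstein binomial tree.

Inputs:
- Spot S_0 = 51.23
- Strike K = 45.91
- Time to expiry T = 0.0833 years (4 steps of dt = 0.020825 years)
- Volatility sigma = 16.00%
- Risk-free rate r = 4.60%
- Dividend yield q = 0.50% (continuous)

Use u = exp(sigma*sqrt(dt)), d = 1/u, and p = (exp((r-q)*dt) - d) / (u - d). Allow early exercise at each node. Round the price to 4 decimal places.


dt = T/N = 0.020825
u = exp(sigma*sqrt(dt)) = 1.023358; d = 1/u = 0.977175
p = (exp((r-q)*dt) - d) / (u - d) = 0.512724
Discount per step: exp(-r*dt) = 0.999043
Stock lattice S(k, i) with i counting down-moves:
  k=0: S(0,0) = 51.2300
  k=1: S(1,0) = 52.4266; S(1,1) = 50.0607
  k=2: S(2,0) = 53.6512; S(2,1) = 51.2300; S(2,2) = 48.9181
  k=3: S(3,0) = 54.9044; S(3,1) = 52.4266; S(3,2) = 50.0607; S(3,3) = 47.8015
  k=4: S(4,0) = 56.1869; S(4,1) = 53.6512; S(4,2) = 51.2300; S(4,3) = 48.9181; S(4,4) = 46.7104
Terminal payoffs V(N, i) = max(S_T - K, 0):
  V(4,0) = 10.276857; V(4,1) = 7.741213; V(4,2) = 5.320000; V(4,3) = 3.008053; V(4,4) = 0.800442
Backward induction: V(k, i) = exp(-r*dt) * [p * V(k+1, i) + (1-p) * V(k+1, i+1)]; then take max(V_cont, immediate exercise) for American.
  V(3,0) = exp(-r*dt) * [p*10.276857 + (1-p)*7.741213] = 9.032641; exercise = 8.994399; V(3,0) = max -> 9.032641
  V(3,1) = exp(-r*dt) * [p*7.741213 + (1-p)*5.320000] = 6.555131; exercise = 6.516631; V(3,1) = max -> 6.555131
  V(3,2) = exp(-r*dt) * [p*5.320000 + (1-p)*3.008053] = 4.189428; exercise = 4.150682; V(3,2) = max -> 4.189428
  V(3,3) = exp(-r*dt) * [p*3.008053 + (1-p)*0.800442] = 1.930486; exercise = 1.891505; V(3,3) = max -> 1.930486
  V(2,0) = exp(-r*dt) * [p*9.032641 + (1-p)*6.555131] = 7.817916; exercise = 7.741213; V(2,0) = max -> 7.817916
  V(2,1) = exp(-r*dt) * [p*6.555131 + (1-p)*4.189428] = 5.397207; exercise = 5.320000; V(2,1) = max -> 5.397207
  V(2,2) = exp(-r*dt) * [p*4.189428 + (1-p)*1.930486] = 3.085742; exercise = 3.008053; V(2,2) = max -> 3.085742
  V(1,0) = exp(-r*dt) * [p*7.817916 + (1-p)*5.397207] = 6.632006; exercise = 6.516631; V(1,0) = max -> 6.632006
  V(1,1) = exp(-r*dt) * [p*5.397207 + (1-p)*3.085742] = 4.266796; exercise = 4.150682; V(1,1) = max -> 4.266796
  V(0,0) = exp(-r*dt) * [p*6.632006 + (1-p)*4.266796] = 5.474248; exercise = 5.320000; V(0,0) = max -> 5.474248

Answer: Price = V(0,0) = 5.4742


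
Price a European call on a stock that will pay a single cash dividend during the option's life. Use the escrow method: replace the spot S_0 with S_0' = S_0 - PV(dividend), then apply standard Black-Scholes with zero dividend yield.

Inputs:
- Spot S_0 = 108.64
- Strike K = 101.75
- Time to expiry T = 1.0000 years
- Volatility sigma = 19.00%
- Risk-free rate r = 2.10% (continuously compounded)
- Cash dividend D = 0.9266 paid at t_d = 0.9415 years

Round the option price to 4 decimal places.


Answer: Price = 12.5471

Derivation:
PV(D) = D * exp(-r * t_d) = 0.9266 * 0.98042267 = 0.90845965
S_0' = S_0 - PV(D) = 108.6400 - 0.90845965 = 107.73154035
d1 = (ln(S_0'/K) + (r + sigma^2/2)*T) / (sigma*sqrt(T)) = 0.50617669
d2 = d1 - sigma*sqrt(T) = 0.31617669
exp(-rT) = 0.97921896
N(d1) = 0.69363369; N(d2) = 0.62406580
C = S_0' * N(d1) - K * exp(-rT) * N(d2) = 107.73154035 * 0.69363369 - 101.7500 * 0.97921896 * 0.62406580 = 12.5471


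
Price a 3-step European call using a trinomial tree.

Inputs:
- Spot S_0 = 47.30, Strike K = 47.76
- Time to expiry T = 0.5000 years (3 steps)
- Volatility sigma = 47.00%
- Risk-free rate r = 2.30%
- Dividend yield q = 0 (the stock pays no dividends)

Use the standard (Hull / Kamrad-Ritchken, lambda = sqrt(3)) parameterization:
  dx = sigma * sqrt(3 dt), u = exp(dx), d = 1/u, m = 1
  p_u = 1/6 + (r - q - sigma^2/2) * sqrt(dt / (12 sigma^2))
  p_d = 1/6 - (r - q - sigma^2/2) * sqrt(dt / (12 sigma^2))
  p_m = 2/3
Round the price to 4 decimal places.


dt = T/N = 0.166667; dx = sigma*sqrt(3*dt) = 0.332340
u = exp(dx) = 1.394227; d = 1/u = 0.717243
p_u = 0.144739, p_m = 0.666667, p_d = 0.188594
Discount per step: exp(-r*dt) = 0.996174
Stock lattice S(k, j) with j the centered position index:
  k=0: S(0,+0) = 47.3000
  k=1: S(1,-1) = 33.9256; S(1,+0) = 47.3000; S(1,+1) = 65.9469
  k=2: S(2,-2) = 24.3329; S(2,-1) = 33.9256; S(2,+0) = 47.3000; S(2,+1) = 65.9469; S(2,+2) = 91.9450
  k=3: S(3,-3) = 17.4526; S(3,-2) = 24.3329; S(3,-1) = 33.9256; S(3,+0) = 47.3000; S(3,+1) = 65.9469; S(3,+2) = 91.9450; S(3,+3) = 128.1922
Terminal payoffs V(N, j) = max(S_T - K, 0):
  V(3,-3) = 0.000000; V(3,-2) = 0.000000; V(3,-1) = 0.000000; V(3,+0) = 0.000000; V(3,+1) = 18.186940; V(3,+2) = 44.185009; V(3,+3) = 80.432220
Backward induction: V(k, j) = exp(-r*dt) * [p_u * V(k+1, j+1) + p_m * V(k+1, j) + p_d * V(k+1, j-1)]
  V(2,-2) = exp(-r*dt) * [p_u*0.000000 + p_m*0.000000 + p_d*0.000000] = 0.000000
  V(2,-1) = exp(-r*dt) * [p_u*0.000000 + p_m*0.000000 + p_d*0.000000] = 0.000000
  V(2,+0) = exp(-r*dt) * [p_u*18.186940 + p_m*0.000000 + p_d*0.000000] = 2.622285
  V(2,+1) = exp(-r*dt) * [p_u*44.185009 + p_m*18.186940 + p_d*0.000000] = 18.449056
  V(2,+2) = exp(-r*dt) * [p_u*80.432220 + p_m*44.185009 + p_d*18.186940] = 44.357930
  V(1,-1) = exp(-r*dt) * [p_u*2.622285 + p_m*0.000000 + p_d*0.000000] = 0.378094
  V(1,+0) = exp(-r*dt) * [p_u*18.449056 + p_m*2.622285 + p_d*0.000000] = 4.401580
  V(1,+1) = exp(-r*dt) * [p_u*44.357930 + p_m*18.449056 + p_d*2.622285] = 19.140721
  V(0,+0) = exp(-r*dt) * [p_u*19.140721 + p_m*4.401580 + p_d*0.378094] = 5.753999

Answer: Price = V(0,0) = 5.7540


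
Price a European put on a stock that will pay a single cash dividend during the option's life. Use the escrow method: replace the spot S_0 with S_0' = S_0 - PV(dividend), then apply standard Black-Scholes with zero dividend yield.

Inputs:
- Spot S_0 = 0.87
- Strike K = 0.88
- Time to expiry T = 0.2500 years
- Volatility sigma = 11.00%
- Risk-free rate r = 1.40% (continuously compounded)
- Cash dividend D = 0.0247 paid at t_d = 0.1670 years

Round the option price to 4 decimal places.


Answer: Price = 0.0387

Derivation:
PV(D) = D * exp(-r * t_d) = 0.0247 * 0.99766473 = 0.02464232
S_0' = S_0 - PV(D) = 0.8700 - 0.02464232 = 0.84535768
d1 = (ln(S_0'/K) + (r + sigma^2/2)*T) / (sigma*sqrt(T)) = -0.63908324
d2 = d1 - sigma*sqrt(T) = -0.69408324
exp(-rT) = 0.99650612
N(-d1) = 0.73861561; N(-d2) = 0.75618500
P = K * exp(-rT) * N(-d2) - S_0' * N(-d1) = 0.8800 * 0.99650612 * 0.75618500 - 0.84535768 * 0.73861561 = 0.0387


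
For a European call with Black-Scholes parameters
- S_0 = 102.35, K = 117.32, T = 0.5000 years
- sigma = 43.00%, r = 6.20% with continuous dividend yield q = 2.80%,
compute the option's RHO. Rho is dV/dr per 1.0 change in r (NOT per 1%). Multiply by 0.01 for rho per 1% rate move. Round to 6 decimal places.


d1 = -0.2410146561; d2 = -0.5450705720
phi(d1) = 0.3875220357; exp(-qT) = 0.9860975443; exp(-rT) = 0.9694755731
N(d2) = 0.2928524907
Rho = K*T*exp(-rT)*N(d2) = 117.3200 * 0.5000 * 0.9694755731 * 0.2928524907 = 16.654356

Answer: Rho = 16.654356


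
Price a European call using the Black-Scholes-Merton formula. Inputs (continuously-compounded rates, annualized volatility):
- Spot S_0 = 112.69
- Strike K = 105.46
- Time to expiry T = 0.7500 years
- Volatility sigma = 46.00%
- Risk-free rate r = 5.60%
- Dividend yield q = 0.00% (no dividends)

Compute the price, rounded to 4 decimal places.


d1 = (ln(S/K) + (r - q + 0.5*sigma^2) * T) / (sigma * sqrt(T)) = 0.47106498
d2 = d1 - sigma * sqrt(T) = 0.07269330
exp(-rT) = 0.95886978; exp(-qT) = 1.00000000
C = S_0 * exp(-qT) * N(d1) - K * exp(-rT) * N(d2)
N(d1) = 0.68120284; N(d2) = 0.52897491
C = 112.6900 * 1.00000000 * 0.68120284 - 105.4600 * 0.95886978 * 0.52897491 = 23.2735

Answer: Price = 23.2735


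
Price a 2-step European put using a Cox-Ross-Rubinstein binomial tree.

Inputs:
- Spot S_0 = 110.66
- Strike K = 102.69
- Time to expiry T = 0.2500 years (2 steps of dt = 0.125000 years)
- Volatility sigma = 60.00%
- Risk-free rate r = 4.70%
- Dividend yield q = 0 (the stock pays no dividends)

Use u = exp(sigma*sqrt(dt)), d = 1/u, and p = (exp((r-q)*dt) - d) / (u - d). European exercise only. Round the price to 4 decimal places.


dt = T/N = 0.125000
u = exp(sigma*sqrt(dt)) = 1.236311; d = 1/u = 0.808858
p = (exp((r-q)*dt) - d) / (u - d) = 0.460950
Discount per step: exp(-r*dt) = 0.994142
Stock lattice S(k, i) with i counting down-moves:
  k=0: S(0,0) = 110.6600
  k=1: S(1,0) = 136.8102; S(1,1) = 89.5082
  k=2: S(2,0) = 169.1400; S(2,1) = 110.6600; S(2,2) = 72.3994
Terminal payoffs V(N, i) = max(K - S_T, 0):
  V(2,0) = 0.000000; V(2,1) = 0.000000; V(2,2) = 30.290574
Backward induction: V(k, i) = exp(-r*dt) * [p * V(k+1, i) + (1-p) * V(k+1, i+1)].
  V(1,0) = exp(-r*dt) * [p*0.000000 + (1-p)*0.000000] = 0.000000
  V(1,1) = exp(-r*dt) * [p*0.000000 + (1-p)*30.290574] = 16.232499
  V(0,0) = exp(-r*dt) * [p*0.000000 + (1-p)*16.232499] = 8.698878

Answer: Price = V(0,0) = 8.6989


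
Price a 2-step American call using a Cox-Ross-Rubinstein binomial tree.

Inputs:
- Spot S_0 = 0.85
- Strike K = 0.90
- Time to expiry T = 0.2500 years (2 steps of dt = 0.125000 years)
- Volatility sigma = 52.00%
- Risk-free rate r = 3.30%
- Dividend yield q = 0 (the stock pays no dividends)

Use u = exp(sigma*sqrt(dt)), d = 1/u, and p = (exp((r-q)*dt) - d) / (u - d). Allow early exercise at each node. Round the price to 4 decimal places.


dt = T/N = 0.125000
u = exp(sigma*sqrt(dt)) = 1.201833; d = 1/u = 0.832062
p = (exp((r-q)*dt) - d) / (u - d) = 0.465346
Discount per step: exp(-r*dt) = 0.995883
Stock lattice S(k, i) with i counting down-moves:
  k=0: S(0,0) = 0.8500
  k=1: S(1,0) = 1.0216; S(1,1) = 0.7073
  k=2: S(2,0) = 1.2277; S(2,1) = 0.8500; S(2,2) = 0.5885
Terminal payoffs V(N, i) = max(S_T - K, 0):
  V(2,0) = 0.327742; V(2,1) = 0.000000; V(2,2) = 0.000000
Backward induction: V(k, i) = exp(-r*dt) * [p * V(k+1, i) + (1-p) * V(k+1, i+1)]; then take max(V_cont, immediate exercise) for American.
  V(1,0) = exp(-r*dt) * [p*0.327742 + (1-p)*0.000000] = 0.151885; exercise = 0.121558; V(1,0) = max -> 0.151885
  V(1,1) = exp(-r*dt) * [p*0.000000 + (1-p)*0.000000] = 0.000000; exercise = 0.000000; V(1,1) = max -> 0.000000
  V(0,0) = exp(-r*dt) * [p*0.151885 + (1-p)*0.000000] = 0.070388; exercise = 0.000000; V(0,0) = max -> 0.070388

Answer: Price = V(0,0) = 0.0704


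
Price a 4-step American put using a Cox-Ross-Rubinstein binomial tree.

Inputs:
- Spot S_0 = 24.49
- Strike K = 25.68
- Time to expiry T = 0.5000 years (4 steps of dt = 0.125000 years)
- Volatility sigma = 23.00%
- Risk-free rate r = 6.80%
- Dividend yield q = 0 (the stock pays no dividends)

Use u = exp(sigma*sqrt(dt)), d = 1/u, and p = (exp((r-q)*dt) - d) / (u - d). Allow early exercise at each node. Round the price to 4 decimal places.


dt = T/N = 0.125000
u = exp(sigma*sqrt(dt)) = 1.084715; d = 1/u = 0.921901
p = (exp((r-q)*dt) - d) / (u - d) = 0.532111
Discount per step: exp(-r*dt) = 0.991536
Stock lattice S(k, i) with i counting down-moves:
  k=0: S(0,0) = 24.4900
  k=1: S(1,0) = 26.5647; S(1,1) = 22.5774
  k=2: S(2,0) = 28.8151; S(2,1) = 24.4900; S(2,2) = 20.8141
  k=3: S(3,0) = 31.2562; S(3,1) = 26.5647; S(3,2) = 22.5774; S(3,3) = 19.1885
  k=4: S(4,0) = 33.9040; S(4,1) = 28.8151; S(4,2) = 24.4900; S(4,3) = 20.8141; S(4,4) = 17.6899
Terminal payoffs V(N, i) = max(K - S_T, 0):
  V(4,0) = 0.000000; V(4,1) = 0.000000; V(4,2) = 1.190000; V(4,3) = 4.865907; V(4,4) = 7.990066
Backward induction: V(k, i) = exp(-r*dt) * [p * V(k+1, i) + (1-p) * V(k+1, i+1)]; then take max(V_cont, immediate exercise) for American.
  V(3,0) = exp(-r*dt) * [p*0.000000 + (1-p)*0.000000] = 0.000000; exercise = 0.000000; V(3,0) = max -> 0.000000
  V(3,1) = exp(-r*dt) * [p*0.000000 + (1-p)*1.190000] = 0.552075; exercise = 0.000000; V(3,1) = max -> 0.552075
  V(3,2) = exp(-r*dt) * [p*1.190000 + (1-p)*4.865907] = 2.885286; exercise = 3.102641; V(3,2) = max -> 3.102641
  V(3,3) = exp(-r*dt) * [p*4.865907 + (1-p)*7.990066] = 6.274109; exercise = 6.491464; V(3,3) = max -> 6.491464
  V(2,0) = exp(-r*dt) * [p*0.000000 + (1-p)*0.552075] = 0.256123; exercise = 0.000000; V(2,0) = max -> 0.256123
  V(2,1) = exp(-r*dt) * [p*0.552075 + (1-p)*3.102641] = 1.730683; exercise = 1.190000; V(2,1) = max -> 1.730683
  V(2,2) = exp(-r*dt) * [p*3.102641 + (1-p)*6.491464] = 4.648552; exercise = 4.865907; V(2,2) = max -> 4.865907
  V(1,0) = exp(-r*dt) * [p*0.256123 + (1-p)*1.730683] = 0.938046; exercise = 0.000000; V(1,0) = max -> 0.938046
  V(1,1) = exp(-r*dt) * [p*1.730683 + (1-p)*4.865907] = 3.170554; exercise = 3.102641; V(1,1) = max -> 3.170554
  V(0,0) = exp(-r*dt) * [p*0.938046 + (1-p)*3.170554] = 1.965831; exercise = 1.190000; V(0,0) = max -> 1.965831

Answer: Price = V(0,0) = 1.9658


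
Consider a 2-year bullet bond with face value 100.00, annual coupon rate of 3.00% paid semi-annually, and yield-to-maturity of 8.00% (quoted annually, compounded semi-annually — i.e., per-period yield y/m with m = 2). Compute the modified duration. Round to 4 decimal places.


Coupon per period c = face * coupon_rate / m = 1.500000
Periods per year m = 2; per-period yield y/m = 0.040000
Number of cashflows N = 4
Cashflows (t years, CF_t, discount factor 1/(1+y/m)^(m*t), PV):
  t = 0.5000: CF_t = 1.500000, DF = 0.961538, PV = 1.442308
  t = 1.0000: CF_t = 1.500000, DF = 0.924556, PV = 1.386834
  t = 1.5000: CF_t = 1.500000, DF = 0.888996, PV = 1.333495
  t = 2.0000: CF_t = 101.500000, DF = 0.854804, PV = 86.762625
Price P = sum_t PV_t = 90.925262
First compute Macaulay numerator sum_t t * PV_t:
  t * PV_t at t = 0.5000: 0.721154
  t * PV_t at t = 1.0000: 1.386834
  t * PV_t at t = 1.5000: 2.000242
  t * PV_t at t = 2.0000: 173.525251
Macaulay duration D = 177.633481 / 90.925262 = 1.953621
Modified duration = D / (1 + y/m) = 1.953621 / (1 + 0.040000) = 1.878482

Answer: Modified duration = 1.8785


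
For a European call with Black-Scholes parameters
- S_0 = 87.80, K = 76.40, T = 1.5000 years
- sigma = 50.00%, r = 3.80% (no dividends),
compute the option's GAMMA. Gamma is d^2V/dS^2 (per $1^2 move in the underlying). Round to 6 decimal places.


d1 = 0.6263815647; d2 = 0.0140091290
phi(d1) = 0.3278774182; exp(-qT) = 1.0000000000; exp(-rT) = 0.9445940694
Gamma = exp(-qT) * phi(d1) / (S * sigma * sqrt(T)) = 1.0000000000 * 0.3278774182 / (87.8000 * 0.5000 * 1.2247448714) = 0.006098

Answer: Gamma = 0.006098


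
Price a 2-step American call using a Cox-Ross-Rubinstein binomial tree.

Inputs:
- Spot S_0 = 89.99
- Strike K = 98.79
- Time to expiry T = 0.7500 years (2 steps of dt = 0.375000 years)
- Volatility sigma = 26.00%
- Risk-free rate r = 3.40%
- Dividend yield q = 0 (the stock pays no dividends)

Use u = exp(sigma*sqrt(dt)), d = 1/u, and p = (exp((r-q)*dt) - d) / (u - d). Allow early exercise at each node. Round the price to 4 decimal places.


Answer: Price = V(0,0) = 6.0888

Derivation:
dt = T/N = 0.375000
u = exp(sigma*sqrt(dt)) = 1.172592; d = 1/u = 0.852811
p = (exp((r-q)*dt) - d) / (u - d) = 0.500406
Discount per step: exp(-r*dt) = 0.987331
Stock lattice S(k, i) with i counting down-moves:
  k=0: S(0,0) = 89.9900
  k=1: S(1,0) = 105.5216; S(1,1) = 76.7445
  k=2: S(2,0) = 123.7338; S(2,1) = 89.9900; S(2,2) = 65.4486
Terminal payoffs V(N, i) = max(S_T - K, 0):
  V(2,0) = 24.943767; V(2,1) = 0.000000; V(2,2) = 0.000000
Backward induction: V(k, i) = exp(-r*dt) * [p * V(k+1, i) + (1-p) * V(k+1, i+1)]; then take max(V_cont, immediate exercise) for American.
  V(1,0) = exp(-r*dt) * [p*24.943767 + (1-p)*0.000000] = 12.323875; exercise = 6.731570; V(1,0) = max -> 12.323875
  V(1,1) = exp(-r*dt) * [p*0.000000 + (1-p)*0.000000] = 0.000000; exercise = 0.000000; V(1,1) = max -> 0.000000
  V(0,0) = exp(-r*dt) * [p*12.323875 + (1-p)*0.000000] = 6.088812; exercise = 0.000000; V(0,0) = max -> 6.088812


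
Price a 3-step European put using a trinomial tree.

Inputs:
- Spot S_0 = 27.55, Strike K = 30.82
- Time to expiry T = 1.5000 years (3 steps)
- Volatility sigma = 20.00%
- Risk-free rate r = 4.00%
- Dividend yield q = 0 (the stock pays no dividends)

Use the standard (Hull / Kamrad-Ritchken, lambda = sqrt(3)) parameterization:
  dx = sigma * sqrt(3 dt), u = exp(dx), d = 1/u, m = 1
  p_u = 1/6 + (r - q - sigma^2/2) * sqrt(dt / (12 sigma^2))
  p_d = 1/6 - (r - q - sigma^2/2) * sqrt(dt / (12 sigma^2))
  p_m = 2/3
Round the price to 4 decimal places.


dt = T/N = 0.500000; dx = sigma*sqrt(3*dt) = 0.244949
u = exp(dx) = 1.277556; d = 1/u = 0.782744
p_u = 0.187079, p_m = 0.666667, p_d = 0.146254
Discount per step: exp(-r*dt) = 0.980199
Stock lattice S(k, j) with j the centered position index:
  k=0: S(0,+0) = 27.5500
  k=1: S(1,-1) = 21.5646; S(1,+0) = 27.5500; S(1,+1) = 35.1967
  k=2: S(2,-2) = 16.8796; S(2,-1) = 21.5646; S(2,+0) = 27.5500; S(2,+1) = 35.1967; S(2,+2) = 44.9657
  k=3: S(3,-3) = 13.2124; S(3,-2) = 16.8796; S(3,-1) = 21.5646; S(3,+0) = 27.5500; S(3,+1) = 35.1967; S(3,+2) = 44.9657; S(3,+3) = 57.4462
Terminal payoffs V(N, j) = max(K - S_T, 0):
  V(3,-3) = 17.607602; V(3,-2) = 13.940420; V(3,-1) = 9.255390; V(3,+0) = 3.270000; V(3,+1) = 0.000000; V(3,+2) = 0.000000; V(3,+3) = 0.000000
Backward induction: V(k, j) = exp(-r*dt) * [p_u * V(k+1, j+1) + p_m * V(k+1, j) + p_d * V(k+1, j-1)]
  V(2,-2) = exp(-r*dt) * [p_u*9.255390 + p_m*13.940420 + p_d*17.607602] = 13.330986
  V(2,-1) = exp(-r*dt) * [p_u*3.270000 + p_m*9.255390 + p_d*13.940420] = 8.646189
  V(2,+0) = exp(-r*dt) * [p_u*0.000000 + p_m*3.270000 + p_d*9.255390] = 3.463669
  V(2,+1) = exp(-r*dt) * [p_u*0.000000 + p_m*0.000000 + p_d*3.270000] = 0.468781
  V(2,+2) = exp(-r*dt) * [p_u*0.000000 + p_m*0.000000 + p_d*0.000000] = 0.000000
  V(1,-1) = exp(-r*dt) * [p_u*3.463669 + p_m*8.646189 + p_d*13.330986] = 8.196245
  V(1,+0) = exp(-r*dt) * [p_u*0.468781 + p_m*3.463669 + p_d*8.646189] = 3.588854
  V(1,+1) = exp(-r*dt) * [p_u*0.000000 + p_m*0.468781 + p_d*3.463669] = 0.802878
  V(0,+0) = exp(-r*dt) * [p_u*0.802878 + p_m*3.588854 + p_d*8.196245] = 3.667420

Answer: Price = V(0,0) = 3.6674
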